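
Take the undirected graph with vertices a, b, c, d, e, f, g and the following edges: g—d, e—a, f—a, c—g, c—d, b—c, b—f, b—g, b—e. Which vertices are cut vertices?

Removing b increases the component count from 1 to 2, so b is a cut vertex.
By contrast removing d leaves 1 component; it is not a cut vertex. No other vertex is a cut vertex either.

b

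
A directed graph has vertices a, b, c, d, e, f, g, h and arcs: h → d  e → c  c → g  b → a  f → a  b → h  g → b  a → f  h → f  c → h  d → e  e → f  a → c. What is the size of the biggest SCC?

{a, b, c, d, e, f, g, h} are all mutually reachable — one SCC of size 8.
The largest has 8 vertices.

8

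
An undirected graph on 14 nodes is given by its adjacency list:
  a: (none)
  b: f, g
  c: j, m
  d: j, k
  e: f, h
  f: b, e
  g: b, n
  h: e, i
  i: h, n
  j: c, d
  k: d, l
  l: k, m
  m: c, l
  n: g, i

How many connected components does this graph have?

a is isolated — a component by itself.
Starting from c we can reach c, d, j, k, l, m. That is one component of size 6.
Starting from b we can reach b, e, f, g, h, i, n. That is one component of size 7.
Total: 3 components.

3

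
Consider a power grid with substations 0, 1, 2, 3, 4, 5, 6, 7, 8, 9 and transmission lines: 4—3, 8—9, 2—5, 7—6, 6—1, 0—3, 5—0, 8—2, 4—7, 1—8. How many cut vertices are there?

1

Removing 8 increases the component count from 1 to 2, so 8 is a cut vertex.
By contrast removing 2 leaves 1 component; it is not a cut vertex. No other vertex is a cut vertex either.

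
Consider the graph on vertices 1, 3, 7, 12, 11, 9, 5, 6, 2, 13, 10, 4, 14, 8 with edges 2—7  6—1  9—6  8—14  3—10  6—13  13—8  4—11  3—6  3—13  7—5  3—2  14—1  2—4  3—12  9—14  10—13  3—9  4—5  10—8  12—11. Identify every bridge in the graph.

The edges on the cycle 2-7-5-4-2 are not bridges since each lies on that cycle.
Every edge lies on some cycle, so there are no bridges.

none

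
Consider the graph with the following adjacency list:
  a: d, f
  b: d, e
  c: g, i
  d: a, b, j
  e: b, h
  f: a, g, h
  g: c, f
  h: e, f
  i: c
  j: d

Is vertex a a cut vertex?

No

Deleting a leaves 1 component (was 1) (its neighbors d, f remain connected to each other), so a is not a cut vertex.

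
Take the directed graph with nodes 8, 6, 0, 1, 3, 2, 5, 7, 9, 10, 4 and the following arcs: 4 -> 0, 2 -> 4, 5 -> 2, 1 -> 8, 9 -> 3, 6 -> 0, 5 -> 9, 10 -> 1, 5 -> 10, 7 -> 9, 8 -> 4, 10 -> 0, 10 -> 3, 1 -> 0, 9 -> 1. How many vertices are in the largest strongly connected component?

1

{9} is an SCC by itself.
{2} is an SCC by itself.
{5} is an SCC by itself.
{8} is an SCC by itself.
{10} is an SCC by itself.
(and 6 more singleton SCCs)
The largest has 1 vertex.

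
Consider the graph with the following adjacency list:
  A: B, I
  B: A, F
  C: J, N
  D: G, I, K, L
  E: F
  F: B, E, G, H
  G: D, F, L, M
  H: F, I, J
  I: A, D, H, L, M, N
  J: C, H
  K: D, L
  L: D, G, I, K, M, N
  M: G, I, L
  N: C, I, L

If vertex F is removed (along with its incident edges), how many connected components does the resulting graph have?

2

With F gone, the remaining components are: {E}; {A, B, C, D, G, H, I, J, K, L, M, N}.
That is 2 components.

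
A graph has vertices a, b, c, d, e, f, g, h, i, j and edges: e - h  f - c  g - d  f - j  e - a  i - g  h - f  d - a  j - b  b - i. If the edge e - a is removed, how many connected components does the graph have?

1

e and a are still connected via e-h-f-j-b-i-g-d-a, so the component count stays at 1.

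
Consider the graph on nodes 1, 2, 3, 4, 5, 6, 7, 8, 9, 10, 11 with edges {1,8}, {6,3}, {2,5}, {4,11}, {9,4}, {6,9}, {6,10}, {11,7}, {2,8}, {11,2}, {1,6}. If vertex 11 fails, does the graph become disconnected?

Deleting 11 raises the number of components from 1 to 2, so 11 is a cut vertex.

Yes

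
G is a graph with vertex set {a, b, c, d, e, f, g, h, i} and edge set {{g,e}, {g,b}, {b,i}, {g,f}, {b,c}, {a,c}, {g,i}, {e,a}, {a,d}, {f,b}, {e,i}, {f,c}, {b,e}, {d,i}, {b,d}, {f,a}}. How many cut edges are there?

0

The edges on the cycle g-f-b-e-i-g are not bridges since each lies on that cycle.
Every edge lies on some cycle, so there are no bridges.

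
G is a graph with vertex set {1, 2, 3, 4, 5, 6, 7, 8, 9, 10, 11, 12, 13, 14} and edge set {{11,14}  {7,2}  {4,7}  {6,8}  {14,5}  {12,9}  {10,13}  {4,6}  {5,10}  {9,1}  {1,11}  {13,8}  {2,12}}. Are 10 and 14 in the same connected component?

From 10 we can reach 1, 2, 4, 5, 6, 7, 8, 9, 10, 11, 12, 13, 14, which includes 14.

Yes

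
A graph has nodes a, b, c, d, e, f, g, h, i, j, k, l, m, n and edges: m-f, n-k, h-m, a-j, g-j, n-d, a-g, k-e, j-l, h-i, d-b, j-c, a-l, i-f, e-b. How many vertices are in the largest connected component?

Starting from f we can reach f, h, i, m. That is one component of size 4.
Starting from a we can reach a, c, g, j, l. That is one component of size 5.
Starting from b we can reach b, d, e, k, n. That is one component of size 5.
The largest has 5 vertices.

5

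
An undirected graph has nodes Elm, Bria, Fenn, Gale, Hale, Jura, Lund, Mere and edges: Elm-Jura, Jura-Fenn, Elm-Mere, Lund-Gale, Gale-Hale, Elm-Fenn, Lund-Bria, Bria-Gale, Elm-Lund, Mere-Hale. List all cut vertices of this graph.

Removing Elm increases the component count from 1 to 2, so Elm is a cut vertex.
By contrast removing Mere leaves 1 component; it is not a cut vertex. No other vertex is a cut vertex either.

Elm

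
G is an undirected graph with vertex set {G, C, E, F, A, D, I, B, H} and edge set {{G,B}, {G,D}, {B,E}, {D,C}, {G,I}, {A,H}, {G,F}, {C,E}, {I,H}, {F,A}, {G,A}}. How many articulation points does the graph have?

Removing G increases the component count from 1 to 2, so G is a cut vertex.
By contrast removing E leaves 1 component; it is not a cut vertex. No other vertex is a cut vertex either.

1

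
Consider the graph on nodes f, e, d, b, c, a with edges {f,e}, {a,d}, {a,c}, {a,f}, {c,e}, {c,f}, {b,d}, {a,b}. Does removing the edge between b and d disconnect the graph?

No

After removing b - d, the path b-a-d still connects them, so the edge is not a bridge.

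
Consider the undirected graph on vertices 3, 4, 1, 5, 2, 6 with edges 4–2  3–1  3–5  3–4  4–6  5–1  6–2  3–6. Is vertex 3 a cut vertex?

Deleting 3 raises the number of components from 1 to 2, so 3 is a cut vertex.

Yes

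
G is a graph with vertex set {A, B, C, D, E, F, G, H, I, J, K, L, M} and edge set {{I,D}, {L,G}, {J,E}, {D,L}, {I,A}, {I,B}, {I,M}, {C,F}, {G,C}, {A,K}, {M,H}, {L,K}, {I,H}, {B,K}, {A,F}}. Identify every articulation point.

I

Removing I increases the component count from 2 to 3, so I is a cut vertex.
By contrast removing A leaves 2 components; it is not a cut vertex. No other vertex is a cut vertex either.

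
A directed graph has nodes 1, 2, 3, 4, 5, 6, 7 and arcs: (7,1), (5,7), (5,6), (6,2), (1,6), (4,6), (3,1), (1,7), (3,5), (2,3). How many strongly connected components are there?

2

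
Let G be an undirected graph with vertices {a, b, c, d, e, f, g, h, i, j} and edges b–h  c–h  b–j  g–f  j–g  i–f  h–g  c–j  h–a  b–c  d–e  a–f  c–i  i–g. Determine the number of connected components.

Starting from d we can reach d, e. That is one component of size 2.
Starting from a we can reach a, b, c, f, g, h, i, j. That is one component of size 8.
Total: 2 components.

2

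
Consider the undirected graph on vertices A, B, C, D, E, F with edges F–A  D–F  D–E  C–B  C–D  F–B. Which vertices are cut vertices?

Removing D increases the component count from 1 to 2, so D is a cut vertex.
Removing F increases the component count from 1 to 2, so F is a cut vertex.
By contrast removing B leaves 1 component; it is not a cut vertex. No other vertex is a cut vertex either.

D, F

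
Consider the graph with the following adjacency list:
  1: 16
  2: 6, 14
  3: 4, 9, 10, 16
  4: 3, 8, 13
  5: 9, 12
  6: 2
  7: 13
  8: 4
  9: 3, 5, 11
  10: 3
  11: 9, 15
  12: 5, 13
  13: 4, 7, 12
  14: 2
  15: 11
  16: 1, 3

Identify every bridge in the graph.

1-16, 10-3, 11-15, 11-9, 13-7, 14-2, 16-3, 2-6, 4-8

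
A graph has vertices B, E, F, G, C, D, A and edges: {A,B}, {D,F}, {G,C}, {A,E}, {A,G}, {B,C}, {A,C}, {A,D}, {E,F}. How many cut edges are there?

0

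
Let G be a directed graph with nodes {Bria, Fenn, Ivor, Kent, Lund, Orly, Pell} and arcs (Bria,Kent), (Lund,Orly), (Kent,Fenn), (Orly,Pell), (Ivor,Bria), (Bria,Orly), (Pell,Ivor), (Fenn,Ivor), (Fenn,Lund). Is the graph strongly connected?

From Fenn we can reach every vertex (Bria, Fenn, Ivor, Kent, Lund, Orly, Pell), and every vertex can reach Fenn (Bria, Fenn, Ivor, Kent, Lund, Orly, Pell). So the whole graph is one strongly connected component.

Yes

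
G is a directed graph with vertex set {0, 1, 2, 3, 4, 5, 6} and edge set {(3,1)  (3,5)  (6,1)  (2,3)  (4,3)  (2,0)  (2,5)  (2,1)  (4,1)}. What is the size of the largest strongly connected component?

1

{3} is an SCC by itself.
{6} is an SCC by itself.
{1} is an SCC by itself.
{5} is an SCC by itself.
{2} is an SCC by itself.
(and 2 more singleton SCCs)
The largest has 1 vertex.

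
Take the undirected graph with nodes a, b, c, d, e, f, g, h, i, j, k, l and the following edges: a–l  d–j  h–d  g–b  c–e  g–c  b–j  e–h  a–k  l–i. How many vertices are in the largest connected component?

f is isolated — a component by itself.
Starting from a we can reach a, i, k, l. That is one component of size 4.
Starting from b we can reach b, c, d, e, g, h, j. That is one component of size 7.
The largest has 7 vertices.

7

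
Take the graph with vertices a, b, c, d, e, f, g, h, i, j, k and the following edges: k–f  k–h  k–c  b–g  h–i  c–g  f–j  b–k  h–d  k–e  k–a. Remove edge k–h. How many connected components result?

2

Before removal there is 1 component.
k–h is a bridge — removing it separates k's side from h's side.
After removal: 2 components.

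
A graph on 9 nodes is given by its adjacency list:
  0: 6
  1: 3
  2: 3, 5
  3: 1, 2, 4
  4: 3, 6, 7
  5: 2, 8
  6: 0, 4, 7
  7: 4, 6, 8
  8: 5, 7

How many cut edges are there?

The edges on the cycle 7-4-3-2-5-8-7 are not bridges since each lies on that cycle.
But removing 3-1 disconnects 3 from 1; removing 6-0 disconnects 6 from 0 — these are bridges.
That makes 2 bridges.

2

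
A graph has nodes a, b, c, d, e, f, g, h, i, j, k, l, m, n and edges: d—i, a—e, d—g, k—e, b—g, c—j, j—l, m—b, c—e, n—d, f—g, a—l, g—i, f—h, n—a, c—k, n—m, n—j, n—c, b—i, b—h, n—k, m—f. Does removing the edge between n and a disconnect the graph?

No

After removing n—a, the path n-j-l-a still connects them, so the edge is not a bridge.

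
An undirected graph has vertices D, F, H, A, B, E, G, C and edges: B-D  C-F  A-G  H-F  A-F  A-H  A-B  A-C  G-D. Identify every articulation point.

Removing A increases the component count from 2 to 3, so A is a cut vertex.
By contrast removing D leaves 2 components; it is not a cut vertex. No other vertex is a cut vertex either.

A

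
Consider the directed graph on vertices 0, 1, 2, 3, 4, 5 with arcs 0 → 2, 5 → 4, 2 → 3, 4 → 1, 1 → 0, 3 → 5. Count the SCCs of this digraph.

{0, 1, 2, 3, 4, 5} are all mutually reachable — one SCC of size 6.
That gives 1 strongly connected component.

1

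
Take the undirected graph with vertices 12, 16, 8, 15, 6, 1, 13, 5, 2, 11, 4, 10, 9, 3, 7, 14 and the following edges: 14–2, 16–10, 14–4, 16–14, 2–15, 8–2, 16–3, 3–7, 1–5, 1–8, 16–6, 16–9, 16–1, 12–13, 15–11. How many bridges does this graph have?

10

The edges on the cycle 16-1-8-2-14-16 are not bridges since each lies on that cycle.
But removing 11–15 disconnects 11 from 15; removing 4–14 disconnects 4 from 14; removing 6–16 disconnects 6 from 16; removing 10–16 disconnects 10 from 16 — these are bridges.
In total 10 edges are bridges.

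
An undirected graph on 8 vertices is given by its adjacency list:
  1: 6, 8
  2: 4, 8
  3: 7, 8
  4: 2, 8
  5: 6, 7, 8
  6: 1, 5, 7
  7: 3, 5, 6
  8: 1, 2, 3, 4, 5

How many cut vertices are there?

1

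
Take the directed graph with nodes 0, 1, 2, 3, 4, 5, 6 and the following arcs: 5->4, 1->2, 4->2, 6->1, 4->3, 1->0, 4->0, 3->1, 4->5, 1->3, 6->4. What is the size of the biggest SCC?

2

{4, 5} are all mutually reachable — one SCC of size 2.
{1, 3} are all mutually reachable — one SCC of size 2.
{6} is an SCC by itself.
{2} is an SCC by itself.
{0} is an SCC by itself.
The largest has 2 vertices.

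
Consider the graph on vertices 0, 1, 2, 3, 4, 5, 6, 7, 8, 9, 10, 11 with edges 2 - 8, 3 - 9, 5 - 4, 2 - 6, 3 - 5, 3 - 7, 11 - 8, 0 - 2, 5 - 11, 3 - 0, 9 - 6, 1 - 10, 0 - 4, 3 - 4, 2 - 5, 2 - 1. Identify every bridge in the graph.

The edges on the cycle 2-5-11-8-2 are not bridges since each lies on that cycle.
But removing 7 - 3 disconnects 7 from 3; removing 2 - 1 disconnects 2 from 1; removing 10 - 1 disconnects 10 from 1 — these are bridges.

1-10, 1-2, 3-7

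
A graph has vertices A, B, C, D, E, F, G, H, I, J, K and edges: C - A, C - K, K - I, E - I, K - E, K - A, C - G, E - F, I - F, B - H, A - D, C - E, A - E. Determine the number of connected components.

3

J is isolated — a component by itself.
Starting from B we can reach B, H. That is one component of size 2.
Starting from A we can reach A, C, D, E, F, G, I, K. That is one component of size 8.
Total: 3 components.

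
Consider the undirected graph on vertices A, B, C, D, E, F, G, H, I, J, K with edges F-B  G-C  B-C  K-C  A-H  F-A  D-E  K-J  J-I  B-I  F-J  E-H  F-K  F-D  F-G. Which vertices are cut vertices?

F

Removing F increases the component count from 1 to 2, so F is a cut vertex.
By contrast removing B leaves 1 component; it is not a cut vertex. No other vertex is a cut vertex either.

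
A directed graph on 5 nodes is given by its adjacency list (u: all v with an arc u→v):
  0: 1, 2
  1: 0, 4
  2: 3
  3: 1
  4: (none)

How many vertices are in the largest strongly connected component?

{0, 1, 2, 3} are all mutually reachable — one SCC of size 4.
{4} is an SCC by itself.
The largest has 4 vertices.

4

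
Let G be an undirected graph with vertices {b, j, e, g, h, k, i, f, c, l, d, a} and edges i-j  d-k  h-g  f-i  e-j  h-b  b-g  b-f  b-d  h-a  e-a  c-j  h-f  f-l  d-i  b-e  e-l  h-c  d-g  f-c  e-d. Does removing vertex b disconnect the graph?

No

Deleting b leaves 1 component (was 1) (its neighbors d, e, f, g, h remain connected to each other), so b is not a cut vertex.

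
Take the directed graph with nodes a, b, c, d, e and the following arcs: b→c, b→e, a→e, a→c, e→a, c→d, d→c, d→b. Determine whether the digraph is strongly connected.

Yes

From a we can reach every vertex (a, b, c, d, e), and every vertex can reach a (a, b, c, d, e). So the whole graph is one strongly connected component.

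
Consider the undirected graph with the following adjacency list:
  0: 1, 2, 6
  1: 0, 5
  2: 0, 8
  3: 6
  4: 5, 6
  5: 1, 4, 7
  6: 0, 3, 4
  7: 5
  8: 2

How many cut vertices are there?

Removing 0 increases the component count from 1 to 2, so 0 is a cut vertex.
Removing 2 increases the component count from 1 to 2, so 2 is a cut vertex.
Removing 5 increases the component count from 1 to 2, so 5 is a cut vertex.
Likewise 6 is a cut vertex.
By contrast removing 4 leaves 1 component; it is not a cut vertex. No other vertex is a cut vertex either.

4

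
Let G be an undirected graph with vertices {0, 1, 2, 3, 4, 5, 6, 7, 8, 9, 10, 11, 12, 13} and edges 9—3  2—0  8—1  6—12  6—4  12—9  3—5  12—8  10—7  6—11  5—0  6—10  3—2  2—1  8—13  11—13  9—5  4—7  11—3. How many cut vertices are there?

Removing 6 increases the component count from 1 to 2, so 6 is a cut vertex.
By contrast removing 10 leaves 1 component; it is not a cut vertex. No other vertex is a cut vertex either.

1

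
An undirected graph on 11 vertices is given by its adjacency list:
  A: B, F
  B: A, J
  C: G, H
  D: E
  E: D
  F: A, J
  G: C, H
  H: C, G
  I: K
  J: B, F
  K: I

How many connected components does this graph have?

Starting from D we can reach D, E. That is one component of size 2.
Starting from I we can reach I, K. That is one component of size 2.
Starting from C we can reach C, G, H. That is one component of size 3.
Starting from A we can reach A, B, F, J. That is one component of size 4.
Total: 4 components.

4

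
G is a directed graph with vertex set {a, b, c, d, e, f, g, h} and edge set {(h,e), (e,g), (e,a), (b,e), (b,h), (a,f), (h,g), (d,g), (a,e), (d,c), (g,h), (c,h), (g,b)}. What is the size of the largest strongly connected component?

5

{a, b, e, g, h} are all mutually reachable — one SCC of size 5.
{c} is an SCC by itself.
{d} is an SCC by itself.
{f} is an SCC by itself.
The largest has 5 vertices.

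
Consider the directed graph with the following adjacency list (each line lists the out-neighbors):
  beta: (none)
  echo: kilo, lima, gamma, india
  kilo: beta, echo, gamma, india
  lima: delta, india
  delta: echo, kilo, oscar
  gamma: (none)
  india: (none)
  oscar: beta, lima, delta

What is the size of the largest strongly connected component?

{echo, kilo, lima, delta, oscar} are all mutually reachable — one SCC of size 5.
{india} is an SCC by itself.
{gamma} is an SCC by itself.
{beta} is an SCC by itself.
The largest has 5 vertices.

5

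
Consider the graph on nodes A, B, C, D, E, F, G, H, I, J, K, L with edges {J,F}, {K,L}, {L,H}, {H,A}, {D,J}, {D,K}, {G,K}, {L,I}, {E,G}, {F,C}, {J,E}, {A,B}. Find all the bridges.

A-B, A-H, C-F, F-J, H-L, I-L, K-L

The edges on the cycle D-J-E-G-K-D are not bridges since each lies on that cycle.
But removing K - L disconnects K from L; removing A - H disconnects A from H; removing A - B disconnects A from B; removing C - F disconnects C from F — these are bridges.
In total 7 edges are bridges.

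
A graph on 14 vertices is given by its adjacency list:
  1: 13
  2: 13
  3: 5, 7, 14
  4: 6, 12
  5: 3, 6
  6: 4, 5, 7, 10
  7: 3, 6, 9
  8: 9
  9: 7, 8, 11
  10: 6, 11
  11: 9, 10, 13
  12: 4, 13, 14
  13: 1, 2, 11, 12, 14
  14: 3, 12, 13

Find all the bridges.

The edges on the cycle 6-5-3-7-6 are not bridges since each lies on that cycle.
But removing 13-2 disconnects 13 from 2; removing 8-9 disconnects 8 from 9; removing 13-1 disconnects 13 from 1 — these are bridges.

1-13, 13-2, 8-9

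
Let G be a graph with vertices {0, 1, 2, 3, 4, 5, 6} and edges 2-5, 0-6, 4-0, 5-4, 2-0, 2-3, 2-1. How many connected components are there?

1

Starting from 0 we can reach 0, 1, 2, 3, 4, 5, 6. That is one component of size 7.
Total: 1 component.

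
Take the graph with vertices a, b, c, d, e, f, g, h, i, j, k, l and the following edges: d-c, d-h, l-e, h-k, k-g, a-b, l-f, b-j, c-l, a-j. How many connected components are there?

i is isolated — a component by itself.
Starting from a we can reach a, b, j. That is one component of size 3.
Starting from c we can reach c, d, e, f, g, h, k, l. That is one component of size 8.
Total: 3 components.

3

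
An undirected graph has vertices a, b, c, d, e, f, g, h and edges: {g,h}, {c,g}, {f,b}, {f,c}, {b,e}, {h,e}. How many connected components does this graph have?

a is isolated — a component by itself.
d is isolated — a component by itself.
Starting from b we can reach b, c, e, f, g, h. That is one component of size 6.
Total: 3 components.

3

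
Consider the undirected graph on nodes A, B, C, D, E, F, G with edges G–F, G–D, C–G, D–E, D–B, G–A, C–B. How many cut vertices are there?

2

Removing D increases the component count from 1 to 2, so D is a cut vertex.
Removing G increases the component count from 1 to 3, so G is a cut vertex.
By contrast removing B leaves 1 component; it is not a cut vertex. No other vertex is a cut vertex either.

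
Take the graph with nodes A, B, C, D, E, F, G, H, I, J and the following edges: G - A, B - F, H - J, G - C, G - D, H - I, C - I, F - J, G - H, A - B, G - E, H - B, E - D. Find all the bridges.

none

The edges on the cycle G-E-D-G are not bridges since each lies on that cycle.
Every edge lies on some cycle, so there are no bridges.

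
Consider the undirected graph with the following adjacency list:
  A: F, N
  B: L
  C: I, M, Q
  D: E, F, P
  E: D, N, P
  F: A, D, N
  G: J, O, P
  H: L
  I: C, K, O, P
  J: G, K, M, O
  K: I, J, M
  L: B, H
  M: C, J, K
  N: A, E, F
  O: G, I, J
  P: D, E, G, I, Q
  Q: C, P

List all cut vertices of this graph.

L, P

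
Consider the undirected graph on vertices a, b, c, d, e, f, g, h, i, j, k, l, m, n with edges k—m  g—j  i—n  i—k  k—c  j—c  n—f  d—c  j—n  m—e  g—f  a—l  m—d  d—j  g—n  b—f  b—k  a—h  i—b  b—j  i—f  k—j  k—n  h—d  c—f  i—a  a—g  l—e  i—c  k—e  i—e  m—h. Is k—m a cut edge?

After removing k—m, the path k-e-m still connects them, so the edge is not a bridge.

No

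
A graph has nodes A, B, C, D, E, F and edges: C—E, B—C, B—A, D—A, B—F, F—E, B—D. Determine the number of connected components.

1

Starting from A we can reach A, B, C, D, E, F. That is one component of size 6.
Total: 1 component.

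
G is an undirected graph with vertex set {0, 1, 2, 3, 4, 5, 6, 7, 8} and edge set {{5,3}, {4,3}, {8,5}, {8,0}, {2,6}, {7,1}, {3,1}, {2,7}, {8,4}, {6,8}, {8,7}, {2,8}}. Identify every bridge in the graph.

The edges on the cycle 2-6-8-7-2 are not bridges since each lies on that cycle.
But removing 0—8 disconnects 0 from 8 — this is a bridge.

0-8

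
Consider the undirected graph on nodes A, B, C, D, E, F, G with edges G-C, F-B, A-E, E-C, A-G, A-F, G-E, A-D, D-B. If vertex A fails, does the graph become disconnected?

Yes

Deleting A raises the number of components from 1 to 2, so A is a cut vertex.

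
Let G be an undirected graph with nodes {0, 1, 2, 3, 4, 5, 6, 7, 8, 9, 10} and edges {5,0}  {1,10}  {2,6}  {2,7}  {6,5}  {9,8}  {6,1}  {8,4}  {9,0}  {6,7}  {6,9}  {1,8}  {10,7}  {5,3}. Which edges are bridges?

The edges on the cycle 6-5-0-9-6 are not bridges since each lies on that cycle.
But removing 8—4 disconnects 8 from 4; removing 3—5 disconnects 3 from 5 — these are bridges.

3-5, 4-8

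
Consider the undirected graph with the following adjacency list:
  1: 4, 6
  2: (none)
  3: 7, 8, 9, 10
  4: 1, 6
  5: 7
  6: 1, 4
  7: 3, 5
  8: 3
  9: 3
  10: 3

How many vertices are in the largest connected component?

2 is isolated — a component by itself.
Starting from 1 we can reach 1, 4, 6. That is one component of size 3.
Starting from 3 we can reach 3, 5, 7, 8, 9, 10. That is one component of size 6.
The largest has 6 vertices.

6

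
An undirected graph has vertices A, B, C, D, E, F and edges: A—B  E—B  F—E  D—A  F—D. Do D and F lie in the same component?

From D we can reach A, B, D, E, F, which includes F.

Yes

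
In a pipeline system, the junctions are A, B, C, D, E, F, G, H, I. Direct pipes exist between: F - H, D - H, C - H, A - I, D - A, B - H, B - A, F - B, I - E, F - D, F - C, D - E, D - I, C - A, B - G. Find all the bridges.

B-G

The edges on the cycle F-B-H-D-F are not bridges since each lies on that cycle.
But removing G - B disconnects G from B — this is a bridge.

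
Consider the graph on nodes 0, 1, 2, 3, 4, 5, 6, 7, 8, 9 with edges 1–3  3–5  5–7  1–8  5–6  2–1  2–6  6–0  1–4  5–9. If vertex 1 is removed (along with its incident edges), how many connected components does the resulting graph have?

With 1 gone, the remaining components are: {4}; {8}; {0, 2, 3, 5, 6, 7, 9}.
That is 3 components.

3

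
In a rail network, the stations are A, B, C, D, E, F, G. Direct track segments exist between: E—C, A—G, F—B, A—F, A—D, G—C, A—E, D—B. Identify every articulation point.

A

Removing A increases the component count from 1 to 2, so A is a cut vertex.
By contrast removing C leaves 1 component; it is not a cut vertex. No other vertex is a cut vertex either.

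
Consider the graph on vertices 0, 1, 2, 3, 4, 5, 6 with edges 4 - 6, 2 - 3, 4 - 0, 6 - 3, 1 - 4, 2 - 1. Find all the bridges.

The edges on the cycle 2-1-4-6-3-2 are not bridges since each lies on that cycle.
But removing 4 - 0 disconnects 4 from 0 — this is a bridge.

0-4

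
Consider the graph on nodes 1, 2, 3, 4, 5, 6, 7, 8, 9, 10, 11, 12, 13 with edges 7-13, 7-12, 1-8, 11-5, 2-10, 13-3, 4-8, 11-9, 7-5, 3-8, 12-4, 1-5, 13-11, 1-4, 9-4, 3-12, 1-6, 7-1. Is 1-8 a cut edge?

No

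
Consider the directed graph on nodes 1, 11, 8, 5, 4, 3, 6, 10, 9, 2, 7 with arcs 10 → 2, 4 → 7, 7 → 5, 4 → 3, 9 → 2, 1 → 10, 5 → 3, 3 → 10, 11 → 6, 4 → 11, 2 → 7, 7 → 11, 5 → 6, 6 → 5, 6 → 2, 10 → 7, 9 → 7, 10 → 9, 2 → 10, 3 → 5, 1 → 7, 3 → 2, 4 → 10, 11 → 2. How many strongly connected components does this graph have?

{2, 3, 5, 6, 7, 9, 10, 11} are all mutually reachable — one SCC of size 8.
{8} is an SCC by itself.
{1} is an SCC by itself.
{4} is an SCC by itself.
That gives 4 strongly connected components.

4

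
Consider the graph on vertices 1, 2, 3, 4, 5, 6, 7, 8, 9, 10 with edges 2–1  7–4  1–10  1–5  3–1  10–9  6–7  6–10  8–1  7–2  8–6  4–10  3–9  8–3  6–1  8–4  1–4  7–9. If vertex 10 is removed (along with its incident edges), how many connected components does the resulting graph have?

1

With 10 gone, the remaining components are: {1, 2, 3, 4, 5, 6, 7, 8, 9}.
That is 1 component.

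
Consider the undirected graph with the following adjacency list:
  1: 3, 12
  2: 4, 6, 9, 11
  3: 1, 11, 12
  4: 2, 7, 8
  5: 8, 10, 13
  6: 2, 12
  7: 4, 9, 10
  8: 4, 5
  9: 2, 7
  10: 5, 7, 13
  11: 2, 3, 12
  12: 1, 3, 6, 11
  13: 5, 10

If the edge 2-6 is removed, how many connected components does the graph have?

1

2 and 6 are still connected via 2-11-12-6, so the component count stays at 1.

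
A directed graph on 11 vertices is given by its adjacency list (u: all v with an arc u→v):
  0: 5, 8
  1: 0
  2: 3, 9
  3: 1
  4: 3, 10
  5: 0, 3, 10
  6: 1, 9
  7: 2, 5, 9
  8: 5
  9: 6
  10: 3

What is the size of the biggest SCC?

{0, 1, 3, 5, 8, 10} are all mutually reachable — one SCC of size 6.
{6, 9} are all mutually reachable — one SCC of size 2.
{7} is an SCC by itself.
{2} is an SCC by itself.
{4} is an SCC by itself.
The largest has 6 vertices.

6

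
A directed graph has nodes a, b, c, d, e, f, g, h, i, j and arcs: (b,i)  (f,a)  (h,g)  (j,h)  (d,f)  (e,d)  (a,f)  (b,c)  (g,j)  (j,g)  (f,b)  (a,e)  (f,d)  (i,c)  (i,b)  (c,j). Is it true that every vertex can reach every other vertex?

No

There is no directed path from b to e, so the graph is not strongly connected.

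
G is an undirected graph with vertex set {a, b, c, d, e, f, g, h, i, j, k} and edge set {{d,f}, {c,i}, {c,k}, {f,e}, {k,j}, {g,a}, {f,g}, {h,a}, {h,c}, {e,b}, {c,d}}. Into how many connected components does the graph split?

Starting from a we can reach a, b, c, d, e, f, g, h, i, j, k. That is one component of size 11.
Total: 1 component.

1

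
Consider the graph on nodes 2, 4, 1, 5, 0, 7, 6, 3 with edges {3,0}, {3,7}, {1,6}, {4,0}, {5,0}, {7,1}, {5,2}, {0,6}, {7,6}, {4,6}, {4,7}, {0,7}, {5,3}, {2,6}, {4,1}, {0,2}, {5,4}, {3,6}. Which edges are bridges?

The edges on the cycle 5-3-7-1-4-5 are not bridges since each lies on that cycle.
Every edge lies on some cycle, so there are no bridges.

none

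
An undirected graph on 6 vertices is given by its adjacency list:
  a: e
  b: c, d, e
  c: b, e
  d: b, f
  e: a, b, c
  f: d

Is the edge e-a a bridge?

Removing e-a leaves no path between e and a: the component count goes from 1 to 2. So it is a bridge.

Yes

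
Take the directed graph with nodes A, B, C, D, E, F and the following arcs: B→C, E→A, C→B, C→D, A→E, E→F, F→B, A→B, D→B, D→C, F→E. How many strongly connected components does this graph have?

2

{A, E, F} are all mutually reachable — one SCC of size 3.
{B, C, D} are all mutually reachable — one SCC of size 3.
That gives 2 strongly connected components.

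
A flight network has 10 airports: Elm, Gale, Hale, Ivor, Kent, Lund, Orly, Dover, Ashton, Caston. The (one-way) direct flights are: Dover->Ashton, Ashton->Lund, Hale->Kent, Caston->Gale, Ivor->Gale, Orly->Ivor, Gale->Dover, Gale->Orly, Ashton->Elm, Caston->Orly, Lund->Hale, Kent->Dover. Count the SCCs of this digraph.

4

{Hale, Kent, Lund, Dover, Ashton} are all mutually reachable — one SCC of size 5.
{Gale, Ivor, Orly} are all mutually reachable — one SCC of size 3.
{Caston} is an SCC by itself.
{Elm} is an SCC by itself.
That gives 4 strongly connected components.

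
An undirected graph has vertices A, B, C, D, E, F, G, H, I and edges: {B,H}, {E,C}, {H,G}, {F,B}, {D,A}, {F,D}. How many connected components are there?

3

I is isolated — a component by itself.
Starting from C we can reach C, E. That is one component of size 2.
Starting from A we can reach A, B, D, F, G, H. That is one component of size 6.
Total: 3 components.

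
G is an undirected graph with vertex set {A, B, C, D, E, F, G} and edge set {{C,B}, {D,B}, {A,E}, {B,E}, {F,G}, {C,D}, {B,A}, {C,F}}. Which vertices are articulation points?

Removing B increases the component count from 1 to 2, so B is a cut vertex.
Removing C increases the component count from 1 to 2, so C is a cut vertex.
Removing F increases the component count from 1 to 2, so F is a cut vertex.
By contrast removing D leaves 1 component; it is not a cut vertex. No other vertex is a cut vertex either.

B, C, F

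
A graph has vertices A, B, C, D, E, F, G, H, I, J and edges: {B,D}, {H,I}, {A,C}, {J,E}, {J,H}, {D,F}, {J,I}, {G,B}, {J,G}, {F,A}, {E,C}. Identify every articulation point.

Removing J increases the component count from 1 to 2, so J is a cut vertex.
By contrast removing C leaves 1 component; it is not a cut vertex. No other vertex is a cut vertex either.

J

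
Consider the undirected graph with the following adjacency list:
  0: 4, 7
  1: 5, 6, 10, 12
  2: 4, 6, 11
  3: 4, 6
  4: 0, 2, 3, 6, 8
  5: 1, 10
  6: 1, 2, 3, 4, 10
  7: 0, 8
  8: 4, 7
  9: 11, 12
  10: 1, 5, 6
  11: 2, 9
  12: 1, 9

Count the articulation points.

Removing 4 increases the component count from 1 to 2, so 4 is a cut vertex.
By contrast removing 7 leaves 1 component; it is not a cut vertex. No other vertex is a cut vertex either.

1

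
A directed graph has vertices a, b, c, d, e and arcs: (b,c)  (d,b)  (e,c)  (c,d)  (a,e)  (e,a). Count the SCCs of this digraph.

2

{b, c, d} are all mutually reachable — one SCC of size 3.
{a, e} are all mutually reachable — one SCC of size 2.
That gives 2 strongly connected components.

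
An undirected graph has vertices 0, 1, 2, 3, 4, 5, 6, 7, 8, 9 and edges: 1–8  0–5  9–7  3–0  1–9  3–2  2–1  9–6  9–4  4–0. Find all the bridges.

0-5, 1-8, 6-9, 7-9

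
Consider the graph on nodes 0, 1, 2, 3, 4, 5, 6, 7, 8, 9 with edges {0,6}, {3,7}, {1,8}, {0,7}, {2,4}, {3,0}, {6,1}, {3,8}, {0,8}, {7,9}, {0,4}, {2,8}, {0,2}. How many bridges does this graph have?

The edges on the cycle 3-0-6-1-8-3 are not bridges since each lies on that cycle.
But removing 7–9 disconnects 7 from 9 — this is a bridge.

1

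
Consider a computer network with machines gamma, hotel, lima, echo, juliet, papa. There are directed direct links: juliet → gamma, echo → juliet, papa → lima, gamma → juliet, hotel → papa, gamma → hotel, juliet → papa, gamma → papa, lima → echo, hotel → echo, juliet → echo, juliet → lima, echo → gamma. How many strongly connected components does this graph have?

{echo, lima, papa, gamma, hotel, juliet} are all mutually reachable — one SCC of size 6.
That gives 1 strongly connected component.

1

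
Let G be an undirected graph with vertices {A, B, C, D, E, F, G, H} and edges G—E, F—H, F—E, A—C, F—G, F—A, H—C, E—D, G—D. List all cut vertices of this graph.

F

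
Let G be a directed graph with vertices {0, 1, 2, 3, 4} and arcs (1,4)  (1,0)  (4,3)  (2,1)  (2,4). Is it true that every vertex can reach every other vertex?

There is no directed path from 1 to 2, so the graph is not strongly connected.

No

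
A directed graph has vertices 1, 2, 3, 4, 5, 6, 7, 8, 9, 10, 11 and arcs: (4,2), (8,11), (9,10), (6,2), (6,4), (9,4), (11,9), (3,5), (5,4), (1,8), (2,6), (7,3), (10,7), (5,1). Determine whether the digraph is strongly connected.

There is no directed path from 6 to 8, so the graph is not strongly connected.

No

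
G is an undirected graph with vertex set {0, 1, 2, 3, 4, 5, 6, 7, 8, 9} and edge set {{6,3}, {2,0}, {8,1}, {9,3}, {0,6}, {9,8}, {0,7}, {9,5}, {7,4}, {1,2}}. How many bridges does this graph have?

3

The edges on the cycle 9-8-1-2-0-6-3-9 are not bridges since each lies on that cycle.
But removing 9–5 disconnects 9 from 5; removing 7–4 disconnects 7 from 4; removing 7–0 disconnects 7 from 0 — these are bridges.
That makes 3 bridges.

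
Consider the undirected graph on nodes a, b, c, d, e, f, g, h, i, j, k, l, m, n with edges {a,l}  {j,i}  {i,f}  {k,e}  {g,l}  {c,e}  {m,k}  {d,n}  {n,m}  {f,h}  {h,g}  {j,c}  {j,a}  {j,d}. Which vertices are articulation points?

j

Removing j increases the component count from 2 to 3, so j is a cut vertex.
By contrast removing g leaves 2 components; it is not a cut vertex. No other vertex is a cut vertex either.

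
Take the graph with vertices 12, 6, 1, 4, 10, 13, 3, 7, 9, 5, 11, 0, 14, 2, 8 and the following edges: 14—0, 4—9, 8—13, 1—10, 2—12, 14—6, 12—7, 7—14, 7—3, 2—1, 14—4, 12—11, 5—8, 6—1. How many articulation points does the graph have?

Removing 1 increases the component count from 2 to 3, so 1 is a cut vertex.
Removing 4 increases the component count from 2 to 3, so 4 is a cut vertex.
Removing 7 increases the component count from 2 to 3, so 7 is a cut vertex.
Likewise 8, 12, 14 are cut vertices.
By contrast removing 11 leaves 2 components; it is not a cut vertex. No other vertex is a cut vertex either.

6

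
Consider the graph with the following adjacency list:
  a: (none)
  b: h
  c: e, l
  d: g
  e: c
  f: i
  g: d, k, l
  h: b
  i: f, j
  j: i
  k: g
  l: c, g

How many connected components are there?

4

a is isolated — a component by itself.
Starting from b we can reach b, h. That is one component of size 2.
Starting from f we can reach f, i, j. That is one component of size 3.
Starting from c we can reach c, d, e, g, k, l. That is one component of size 6.
Total: 4 components.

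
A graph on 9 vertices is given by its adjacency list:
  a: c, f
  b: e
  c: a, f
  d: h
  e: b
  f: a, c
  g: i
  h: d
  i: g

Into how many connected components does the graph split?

Starting from b we can reach b, e. That is one component of size 2.
Starting from d we can reach d, h. That is one component of size 2.
Starting from g we can reach g, i. That is one component of size 2.
Starting from a we can reach a, c, f. That is one component of size 3.
Total: 4 components.

4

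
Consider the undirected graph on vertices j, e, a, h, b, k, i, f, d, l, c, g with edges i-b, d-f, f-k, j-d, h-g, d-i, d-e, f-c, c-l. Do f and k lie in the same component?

From f we can reach b, c, d, e, f, i, j, k, l, which includes k.

Yes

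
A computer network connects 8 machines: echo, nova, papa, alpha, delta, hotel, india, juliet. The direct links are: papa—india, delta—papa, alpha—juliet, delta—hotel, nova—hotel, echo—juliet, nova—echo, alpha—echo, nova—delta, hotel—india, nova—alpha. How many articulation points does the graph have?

Removing nova increases the component count from 1 to 2, so nova is a cut vertex.
By contrast removing alpha leaves 1 component; it is not a cut vertex. No other vertex is a cut vertex either.

1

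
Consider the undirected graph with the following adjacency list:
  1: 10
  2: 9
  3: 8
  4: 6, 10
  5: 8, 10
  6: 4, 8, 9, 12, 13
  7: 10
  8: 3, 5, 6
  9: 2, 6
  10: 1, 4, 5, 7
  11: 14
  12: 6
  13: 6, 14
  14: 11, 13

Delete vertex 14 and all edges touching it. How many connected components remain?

With 14 gone, the remaining components are: {11}; {1, 2, 3, 4, 5, 6, 7, 8, 9, 10, 12, 13}.
That is 2 components.

2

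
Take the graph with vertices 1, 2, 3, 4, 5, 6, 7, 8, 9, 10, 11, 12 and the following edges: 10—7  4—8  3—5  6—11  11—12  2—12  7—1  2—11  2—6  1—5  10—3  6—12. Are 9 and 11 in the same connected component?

No

The component containing 9 is {9}, and 11 is not in it.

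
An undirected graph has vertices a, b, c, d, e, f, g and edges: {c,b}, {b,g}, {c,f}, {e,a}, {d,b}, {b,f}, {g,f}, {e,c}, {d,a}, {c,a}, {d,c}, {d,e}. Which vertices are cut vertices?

none

Removing e, for instance, still leaves 1 component. No single vertex removal increases the component count — the graph has no articulation points.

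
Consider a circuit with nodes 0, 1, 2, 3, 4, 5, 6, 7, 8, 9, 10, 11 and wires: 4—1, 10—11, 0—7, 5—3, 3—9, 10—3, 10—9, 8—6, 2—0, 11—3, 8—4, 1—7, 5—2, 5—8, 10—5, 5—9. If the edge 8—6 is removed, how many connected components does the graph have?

Before removal there is 1 component.
8—6 is a bridge — removing it separates 8's side from 6's side.
After removal: 2 components.

2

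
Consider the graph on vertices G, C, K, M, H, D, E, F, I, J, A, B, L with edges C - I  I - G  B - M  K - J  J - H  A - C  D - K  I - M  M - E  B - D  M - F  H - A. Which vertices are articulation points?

Removing I increases the component count from 2 to 3, so I is a cut vertex.
Removing M increases the component count from 2 to 4, so M is a cut vertex.
By contrast removing B leaves 2 components; it is not a cut vertex. No other vertex is a cut vertex either.

I, M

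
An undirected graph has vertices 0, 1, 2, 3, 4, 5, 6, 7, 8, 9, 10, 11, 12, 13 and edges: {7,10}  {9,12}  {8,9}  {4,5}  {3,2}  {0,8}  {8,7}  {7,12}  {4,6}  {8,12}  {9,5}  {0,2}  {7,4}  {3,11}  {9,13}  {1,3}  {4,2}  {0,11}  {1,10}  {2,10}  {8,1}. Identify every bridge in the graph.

13-9, 4-6

The edges on the cycle 8-9-5-4-7-8 are not bridges since each lies on that cycle.
But removing 6—4 disconnects 6 from 4; removing 9—13 disconnects 9 from 13 — these are bridges.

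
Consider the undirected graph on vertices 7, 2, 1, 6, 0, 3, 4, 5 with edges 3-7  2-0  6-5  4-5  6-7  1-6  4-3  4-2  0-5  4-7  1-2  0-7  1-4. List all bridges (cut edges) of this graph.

none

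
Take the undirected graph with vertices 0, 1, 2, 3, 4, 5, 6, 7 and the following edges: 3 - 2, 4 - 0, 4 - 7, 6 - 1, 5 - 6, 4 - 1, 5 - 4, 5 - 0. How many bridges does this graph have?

2

The edges on the cycle 5-4-1-6-5 are not bridges since each lies on that cycle.
But removing 3 - 2 disconnects 3 from 2; removing 4 - 7 disconnects 4 from 7 — these are bridges.
That makes 2 bridges.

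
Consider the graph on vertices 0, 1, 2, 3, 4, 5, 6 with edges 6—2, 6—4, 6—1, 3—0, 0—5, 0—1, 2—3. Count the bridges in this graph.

The edges on the cycle 6-2-3-0-1-6 are not bridges since each lies on that cycle.
But removing 0—5 disconnects 0 from 5; removing 6—4 disconnects 6 from 4 — these are bridges.
That makes 2 bridges.

2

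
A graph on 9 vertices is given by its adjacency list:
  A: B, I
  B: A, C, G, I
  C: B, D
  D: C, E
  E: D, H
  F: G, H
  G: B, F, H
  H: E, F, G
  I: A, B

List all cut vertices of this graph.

B

Removing B increases the component count from 1 to 2, so B is a cut vertex.
By contrast removing D leaves 1 component; it is not a cut vertex. No other vertex is a cut vertex either.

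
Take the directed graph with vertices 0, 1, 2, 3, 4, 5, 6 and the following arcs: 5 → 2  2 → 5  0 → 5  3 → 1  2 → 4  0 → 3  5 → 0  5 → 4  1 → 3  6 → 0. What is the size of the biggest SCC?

3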